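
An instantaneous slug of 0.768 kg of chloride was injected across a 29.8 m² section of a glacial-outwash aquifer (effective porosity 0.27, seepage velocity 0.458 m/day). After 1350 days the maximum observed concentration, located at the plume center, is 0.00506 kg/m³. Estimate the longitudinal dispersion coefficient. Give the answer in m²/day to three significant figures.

At the plume center C_max = M/(n_e·A·√(4πDt)), so D = M²/(4πt·(n_e·A·C_max)²).
n_e·A·C_max = 0.27 × 29.8 × 0.00506 = 0.04071 kg/m.
D = 0.768²/(4π × 1350 × 0.04071²) = 0.0210 m²/day.

0.0210 m²/day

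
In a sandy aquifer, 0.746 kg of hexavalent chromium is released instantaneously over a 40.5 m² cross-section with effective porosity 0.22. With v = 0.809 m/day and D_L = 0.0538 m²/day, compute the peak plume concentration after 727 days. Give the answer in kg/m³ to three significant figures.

0.00378 kg/m³

The peak of an instantaneous 1D plume sits at x = vt; there the Gaussian factor is 1 and C_max = M/(n_e·A·√(4πDt)), where n_e·A is the pore area the mass is dissolved in.
√(4πDt) = √(4π × 0.0538 × 727) = 22.17 m, so C_max = 0.746/(0.22 × 40.5 × 22.17) = 0.00378 kg/m³.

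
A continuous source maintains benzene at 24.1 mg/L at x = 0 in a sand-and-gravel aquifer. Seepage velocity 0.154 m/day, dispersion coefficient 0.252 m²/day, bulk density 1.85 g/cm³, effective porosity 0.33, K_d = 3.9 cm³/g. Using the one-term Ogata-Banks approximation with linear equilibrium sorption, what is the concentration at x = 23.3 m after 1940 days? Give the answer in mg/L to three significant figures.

Retardation factor R = 1 + ρ_b·K_d/n = 1 + 1.85 × 3.9/0.33 = 22.86.
Sorption retards both mechanisms: v_R = v/R = 0.006737 m/day, D_R = D/R = 0.01102 m²/day.
v_R·t = 0.006737 × 1940 = 13.06978 m; 2√(D_R t) = 9.247 m; argument = (23.3 − 13.06978)/9.247 = 1.106.
C = C₀ × ½·erfc(1.106) = 24.1 × 0.05889 = 1.42 mg/L.

1.42 mg/L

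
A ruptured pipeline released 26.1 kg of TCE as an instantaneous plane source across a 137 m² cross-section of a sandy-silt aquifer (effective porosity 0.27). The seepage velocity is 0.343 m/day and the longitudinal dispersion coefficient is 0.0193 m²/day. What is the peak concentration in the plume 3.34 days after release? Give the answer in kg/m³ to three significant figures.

0.784 kg/m³

The peak of an instantaneous 1D plume sits at x = vt; there the Gaussian factor is 1 and C_max = M/(n_e·A·√(4πDt)), where n_e·A is the pore area the mass is dissolved in.
√(4πDt) = √(4π × 0.0193 × 3.34) = 0.9000 m, so C_max = 26.1/(0.27 × 137 × 0.9000) = 0.784 kg/m³.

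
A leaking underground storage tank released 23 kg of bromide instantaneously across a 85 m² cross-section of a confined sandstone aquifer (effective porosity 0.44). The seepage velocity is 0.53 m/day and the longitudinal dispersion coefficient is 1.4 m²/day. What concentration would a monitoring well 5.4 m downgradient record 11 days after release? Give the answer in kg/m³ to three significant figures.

0.0441 kg/m³

For an instantaneous plane source, C(x,t) = M/(n_e·A·√(4πDt)) · exp(−(x−vt)²/(4Dt)), with n_e·A the pore (flow) area.
Plume center vt = 0.53 × 11 = 5.83 m, so the well at 5.4 m is 0.43 m upgradient of the peak.
√(4πDt) = 13.91 m, giving peak height M/(n_e·A·√(4πDt)) = 23/(0.44 × 85 × 13.91) = 0.04421 kg/m³.
(x−vt)²/(4Dt) = (-0.43)²/(4 × 1.4 × 11) = 0.003002; exp(−0.003002) = 0.9970.
C = 0.04421 × 0.9970 = 0.0441 kg/m³.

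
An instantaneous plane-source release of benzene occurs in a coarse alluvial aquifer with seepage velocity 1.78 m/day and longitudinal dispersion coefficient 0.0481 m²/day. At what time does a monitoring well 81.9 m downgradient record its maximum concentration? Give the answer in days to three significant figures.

For the 1D instantaneous-source solution, setting ∂C/∂t = 0 at fixed x gives v²t² + 2Dt − x² = 0, so t = (√(D² + v²x²) − D)/v².
√(D² + v²x²) = √(0.0481² + 1.78² × 81.9²) = 145.8; v² = 3.1684.
t = (145.8 − 0.0481)/3.1684 = 46.0 days (vs. the pure-advection estimate x/v = 46.0 d).

46.0 days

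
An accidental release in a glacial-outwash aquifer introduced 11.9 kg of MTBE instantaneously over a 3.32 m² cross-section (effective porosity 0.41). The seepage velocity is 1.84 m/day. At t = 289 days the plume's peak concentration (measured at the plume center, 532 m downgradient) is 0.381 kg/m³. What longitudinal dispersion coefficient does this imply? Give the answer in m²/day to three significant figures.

At the plume center C_max = M/(n_e·A·√(4πDt)), so D = M²/(4πt·(n_e·A·C_max)²).
n_e·A·C_max = 0.41 × 3.32 × 0.381 = 0.5186 kg/m.
D = 11.9²/(4π × 289 × 0.5186²) = 0.145 m²/day.

0.145 m²/day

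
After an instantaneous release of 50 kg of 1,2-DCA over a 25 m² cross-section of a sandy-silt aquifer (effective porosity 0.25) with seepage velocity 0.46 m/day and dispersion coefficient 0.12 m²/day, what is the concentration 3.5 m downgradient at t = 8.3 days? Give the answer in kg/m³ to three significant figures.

2.20 kg/m³

For an instantaneous plane source, C(x,t) = M/(n_e·A·√(4πDt)) · exp(−(x−vt)²/(4Dt)), with n_e·A the pore (flow) area.
Plume center vt = 0.46 × 8.3 = 3.818 m, so the well at 3.5 m is 0.318 m upgradient of the peak.
√(4πDt) = 3.538 m, giving peak height M/(n_e·A·√(4πDt)) = 50/(0.25 × 25 × 3.538) = 2.261 kg/m³.
(x−vt)²/(4Dt) = (-0.318)²/(4 × 0.12 × 8.3) = 0.02538; exp(−0.02538) = 0.9749.
C = 2.261 × 0.9749 = 2.20 kg/m³.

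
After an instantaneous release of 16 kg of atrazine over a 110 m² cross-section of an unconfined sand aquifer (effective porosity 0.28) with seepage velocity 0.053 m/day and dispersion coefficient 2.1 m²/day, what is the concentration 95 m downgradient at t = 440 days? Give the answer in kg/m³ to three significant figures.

For an instantaneous plane source, C(x,t) = M/(n_e·A·√(4πDt)) · exp(−(x−vt)²/(4Dt)), with n_e·A the pore (flow) area.
Plume center vt = 0.053 × 440 = 23.32 m, so the well at 95 m is 71.68 m downgradient of the peak.
√(4πDt) = 107.8 m, giving peak height M/(n_e·A·√(4πDt)) = 16/(0.28 × 110 × 107.8) = 0.004819 kg/m³.
(x−vt)²/(4Dt) = (71.68)²/(4 × 2.1 × 440) = 1.390; exp(−1.390) = 0.2491.
C = 0.004819 × 0.2491 = 0.00120 kg/m³.

0.00120 kg/m³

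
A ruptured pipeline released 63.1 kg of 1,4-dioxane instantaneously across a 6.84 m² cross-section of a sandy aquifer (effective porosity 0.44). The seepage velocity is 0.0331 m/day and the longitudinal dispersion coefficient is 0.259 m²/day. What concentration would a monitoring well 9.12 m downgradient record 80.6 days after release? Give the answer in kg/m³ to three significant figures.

For an instantaneous plane source, C(x,t) = M/(n_e·A·√(4πDt)) · exp(−(x−vt)²/(4Dt)), with n_e·A the pore (flow) area.
Plume center vt = 0.0331 × 80.6 = 2.66786 m, so the well at 9.12 m is 6.45214 m downgradient of the peak.
√(4πDt) = 16.20 m, giving peak height M/(n_e·A·√(4πDt)) = 63.1/(0.44 × 6.84 × 16.20) = 1.294 kg/m³.
(x−vt)²/(4Dt) = (6.45214)²/(4 × 0.259 × 80.6) = 0.4986; exp(−0.4986) = 0.6074.
C = 1.294 × 0.6074 = 0.786 kg/m³.

0.786 kg/m³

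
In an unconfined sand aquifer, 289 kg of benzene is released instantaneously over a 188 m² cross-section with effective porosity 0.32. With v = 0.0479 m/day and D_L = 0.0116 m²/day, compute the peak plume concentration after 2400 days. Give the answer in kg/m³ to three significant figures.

The peak of an instantaneous 1D plume sits at x = vt; there the Gaussian factor is 1 and C_max = M/(n_e·A·√(4πDt)), where n_e·A is the pore area the mass is dissolved in.
√(4πDt) = √(4π × 0.0116 × 2400) = 18.70 m, so C_max = 289/(0.32 × 188 × 18.70) = 0.257 kg/m³.

0.257 kg/m³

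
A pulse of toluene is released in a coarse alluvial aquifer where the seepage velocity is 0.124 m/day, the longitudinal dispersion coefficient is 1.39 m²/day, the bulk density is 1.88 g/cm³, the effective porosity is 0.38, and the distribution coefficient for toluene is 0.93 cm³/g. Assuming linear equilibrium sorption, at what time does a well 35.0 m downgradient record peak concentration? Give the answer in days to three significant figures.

Retardation factor R = 1 + ρ_b·K_d/n = 1 + 1.88 × 0.93/0.38 = 5.601.
Sorption retards both mechanisms: v_R = v/R = 0.02214 m/day, D_R = D/R = 0.2482 m²/day.
Peak time from v_R²t² + 2D_R t − x² = 0: t = (√(D_R² + v_R²x²) − D_R)/v_R².
√(D_R² + v_R²x²) = √(0.2482² + 0.02214² × 35.0²) = 0.8137; v_R² = 0.0004902.
t = (0.8137 − 0.2482)/0.0004902 = 1150 days.

1150 days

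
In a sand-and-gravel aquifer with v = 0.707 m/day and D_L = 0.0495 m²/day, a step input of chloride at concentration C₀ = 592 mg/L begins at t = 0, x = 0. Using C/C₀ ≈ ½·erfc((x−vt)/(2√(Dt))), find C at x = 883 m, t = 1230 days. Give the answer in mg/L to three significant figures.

For a continuous step input, C/C₀ ≈ ½·erfc((x−vt)/(2√(Dt))).
vt = 0.707 × 1230 = 869.61 m and 2√(Dt) = 2√(0.0495 × 1230) = 15.61 m.
Argument (x−vt)/(2√(Dt)) = (883 − 869.61)/15.61 = 0.8578; ½·erfc(0.8578) = 0.1125.
C = 592 × 0.1125 = 66.6 mg/L.

66.6 mg/L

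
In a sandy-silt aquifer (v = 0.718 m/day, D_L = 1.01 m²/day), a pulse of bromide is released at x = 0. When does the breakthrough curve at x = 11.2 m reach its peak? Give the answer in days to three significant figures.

For the 1D instantaneous-source solution, setting ∂C/∂t = 0 at fixed x gives v²t² + 2Dt − x² = 0, so t = (√(D² + v²x²) − D)/v².
√(D² + v²x²) = √(1.01² + 0.718² × 11.2²) = 8.105; v² = 0.515524.
t = (8.105 − 1.01)/0.515524 = 13.8 days (vs. the pure-advection estimate x/v = 15.6 d).

13.8 days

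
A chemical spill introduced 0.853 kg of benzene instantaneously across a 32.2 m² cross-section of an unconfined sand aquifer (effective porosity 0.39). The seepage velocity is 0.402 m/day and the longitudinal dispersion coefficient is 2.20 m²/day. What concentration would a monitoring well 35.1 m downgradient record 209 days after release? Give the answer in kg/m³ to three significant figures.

0.000243 kg/m³

For an instantaneous plane source, C(x,t) = M/(n_e·A·√(4πDt)) · exp(−(x−vt)²/(4Dt)), with n_e·A the pore (flow) area.
Plume center vt = 0.402 × 209 = 84.018 m, so the well at 35.1 m is 48.918 m upgradient of the peak.
√(4πDt) = 76.01 m, giving peak height M/(n_e·A·√(4πDt)) = 0.853/(0.39 × 32.2 × 76.01) = 0.0008936 kg/m³.
(x−vt)²/(4Dt) = (-48.918)²/(4 × 2.20 × 209) = 1.301; exp(−1.301) = 0.2723.
C = 0.0008936 × 0.2723 = 0.000243 kg/m³.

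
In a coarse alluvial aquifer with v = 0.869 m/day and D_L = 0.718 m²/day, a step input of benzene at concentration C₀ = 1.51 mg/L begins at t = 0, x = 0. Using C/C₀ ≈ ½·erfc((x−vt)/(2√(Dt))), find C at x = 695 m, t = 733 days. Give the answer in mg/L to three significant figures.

0.0556 mg/L

For a continuous step input, C/C₀ ≈ ½·erfc((x−vt)/(2√(Dt))).
vt = 0.869 × 733 = 636.977 m and 2√(Dt) = 2√(0.718 × 733) = 45.88 m.
Argument (x−vt)/(2√(Dt)) = (695 − 636.977)/45.88 = 1.265; ½·erfc(1.265) = 0.03681.
C = 1.51 × 0.03681 = 0.0556 mg/L.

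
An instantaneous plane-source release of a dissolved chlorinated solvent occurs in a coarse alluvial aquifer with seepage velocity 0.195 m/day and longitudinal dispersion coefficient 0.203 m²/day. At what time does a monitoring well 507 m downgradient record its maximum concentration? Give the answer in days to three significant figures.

For the 1D instantaneous-source solution, setting ∂C/∂t = 0 at fixed x gives v²t² + 2Dt − x² = 0, so t = (√(D² + v²x²) − D)/v².
√(D² + v²x²) = √(0.203² + 0.195² × 507²) = 98.87; v² = 0.038025.
t = (98.87 − 0.203)/0.038025 = 2590 days (vs. the pure-advection estimate x/v = 2600 d).

2590 days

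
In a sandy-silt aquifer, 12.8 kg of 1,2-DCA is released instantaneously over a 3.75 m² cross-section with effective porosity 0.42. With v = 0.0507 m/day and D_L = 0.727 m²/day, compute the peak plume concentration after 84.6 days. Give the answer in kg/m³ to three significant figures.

0.292 kg/m³

The peak of an instantaneous 1D plume sits at x = vt; there the Gaussian factor is 1 and C_max = M/(n_e·A·√(4πDt)), where n_e·A is the pore area the mass is dissolved in.
√(4πDt) = √(4π × 0.727 × 84.6) = 27.80 m, so C_max = 12.8/(0.42 × 3.75 × 27.80) = 0.292 kg/m³.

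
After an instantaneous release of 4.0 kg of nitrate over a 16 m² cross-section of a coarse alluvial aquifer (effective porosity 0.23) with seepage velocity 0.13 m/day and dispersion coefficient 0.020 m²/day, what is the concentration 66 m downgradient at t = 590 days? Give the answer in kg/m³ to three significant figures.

0.00789 kg/m³

For an instantaneous plane source, C(x,t) = M/(n_e·A·√(4πDt)) · exp(−(x−vt)²/(4Dt)), with n_e·A the pore (flow) area.
Plume center vt = 0.13 × 590 = 76.7 m, so the well at 66 m is 10.7 m upgradient of the peak.
√(4πDt) = 12.18 m, giving peak height M/(n_e·A·√(4πDt)) = 4.0/(0.23 × 16 × 12.18) = 0.08924 kg/m³.
(x−vt)²/(4Dt) = (-10.7)²/(4 × 0.020 × 590) = 2.426; exp(−2.426) = 0.08839.
C = 0.08924 × 0.08839 = 0.00789 kg/m³.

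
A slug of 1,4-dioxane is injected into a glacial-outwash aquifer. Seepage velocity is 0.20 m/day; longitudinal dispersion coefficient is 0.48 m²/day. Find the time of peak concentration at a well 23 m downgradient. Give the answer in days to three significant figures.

104 days

For the 1D instantaneous-source solution, setting ∂C/∂t = 0 at fixed x gives v²t² + 2Dt − x² = 0, so t = (√(D² + v²x²) − D)/v².
√(D² + v²x²) = √(0.48² + 0.20² × 23²) = 4.625; v² = 0.04.
t = (4.625 − 0.48)/0.04 = 104 days (vs. the pure-advection estimate x/v = 115 d).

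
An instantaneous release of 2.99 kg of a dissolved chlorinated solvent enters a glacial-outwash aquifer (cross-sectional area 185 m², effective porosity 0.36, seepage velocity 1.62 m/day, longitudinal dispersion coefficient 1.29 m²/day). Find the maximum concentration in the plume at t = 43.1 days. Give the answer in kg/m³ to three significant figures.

The peak of an instantaneous 1D plume sits at x = vt; there the Gaussian factor is 1 and C_max = M/(n_e·A·√(4πDt)), where n_e·A is the pore area the mass is dissolved in.
√(4πDt) = √(4π × 1.29 × 43.1) = 26.43 m, so C_max = 2.99/(0.36 × 185 × 26.43) = 0.00170 kg/m³.

0.00170 kg/m³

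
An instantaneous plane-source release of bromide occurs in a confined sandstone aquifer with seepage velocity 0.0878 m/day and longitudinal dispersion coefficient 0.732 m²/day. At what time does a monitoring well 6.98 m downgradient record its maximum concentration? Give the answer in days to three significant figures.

28.9 days

For the 1D instantaneous-source solution, setting ∂C/∂t = 0 at fixed x gives v²t² + 2Dt − x² = 0, so t = (√(D² + v²x²) − D)/v².
√(D² + v²x²) = √(0.732² + 0.0878² × 6.98²) = 0.9547; v² = 0.00770884.
t = (0.9547 − 0.732)/0.00770884 = 28.9 days (vs. the pure-advection estimate x/v = 79.5 d).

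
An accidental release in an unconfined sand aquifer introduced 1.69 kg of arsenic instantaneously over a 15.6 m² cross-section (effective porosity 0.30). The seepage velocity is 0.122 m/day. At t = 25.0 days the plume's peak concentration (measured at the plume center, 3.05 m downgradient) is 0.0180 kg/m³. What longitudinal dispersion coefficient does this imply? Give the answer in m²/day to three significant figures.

At the plume center C_max = M/(n_e·A·√(4πDt)), so D = M²/(4πt·(n_e·A·C_max)²).
n_e·A·C_max = 0.30 × 15.6 × 0.0180 = 0.08424 kg/m.
D = 1.69²/(4π × 25.0 × 0.08424²) = 1.28 m²/day.

1.28 m²/day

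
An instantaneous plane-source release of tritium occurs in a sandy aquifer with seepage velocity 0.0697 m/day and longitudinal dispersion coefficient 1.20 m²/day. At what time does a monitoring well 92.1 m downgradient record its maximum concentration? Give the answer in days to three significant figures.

For the 1D instantaneous-source solution, setting ∂C/∂t = 0 at fixed x gives v²t² + 2Dt − x² = 0, so t = (√(D² + v²x²) − D)/v².
√(D² + v²x²) = √(1.20² + 0.0697² × 92.1²) = 6.531; v² = 0.00485809.
t = (6.531 − 1.20)/0.00485809 = 1100 days (vs. the pure-advection estimate x/v = 1320 d).

1100 days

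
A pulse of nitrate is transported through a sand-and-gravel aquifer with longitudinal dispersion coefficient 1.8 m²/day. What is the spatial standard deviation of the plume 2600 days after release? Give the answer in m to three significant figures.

Dispersive spreading gives a Gaussian with σ² = 2Dt; advection only shifts the center.
σ = √(2 × 1.8 × 2600) = 96.7 m.

96.7 m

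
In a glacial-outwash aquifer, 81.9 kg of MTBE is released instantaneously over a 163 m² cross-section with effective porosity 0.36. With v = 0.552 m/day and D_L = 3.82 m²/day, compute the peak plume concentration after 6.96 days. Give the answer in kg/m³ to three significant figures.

The peak of an instantaneous 1D plume sits at x = vt; there the Gaussian factor is 1 and C_max = M/(n_e·A·√(4πDt)), where n_e·A is the pore area the mass is dissolved in.
√(4πDt) = √(4π × 3.82 × 6.96) = 18.28 m, so C_max = 81.9/(0.36 × 163 × 18.28) = 0.0764 kg/m³.

0.0764 kg/m³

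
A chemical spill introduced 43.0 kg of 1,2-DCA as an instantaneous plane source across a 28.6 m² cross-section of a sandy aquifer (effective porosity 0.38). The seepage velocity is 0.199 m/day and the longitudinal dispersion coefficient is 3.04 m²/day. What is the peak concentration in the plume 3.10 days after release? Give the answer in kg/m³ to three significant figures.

0.364 kg/m³

The peak of an instantaneous 1D plume sits at x = vt; there the Gaussian factor is 1 and C_max = M/(n_e·A·√(4πDt)), where n_e·A is the pore area the mass is dissolved in.
√(4πDt) = √(4π × 3.04 × 3.10) = 10.88 m, so C_max = 43.0/(0.38 × 28.6 × 10.88) = 0.364 kg/m³.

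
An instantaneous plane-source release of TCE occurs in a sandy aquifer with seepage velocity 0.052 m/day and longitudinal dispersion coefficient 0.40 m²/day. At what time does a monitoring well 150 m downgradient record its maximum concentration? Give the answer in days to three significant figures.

2740 days

For the 1D instantaneous-source solution, setting ∂C/∂t = 0 at fixed x gives v²t² + 2Dt − x² = 0, so t = (√(D² + v²x²) − D)/v².
√(D² + v²x²) = √(0.40² + 0.052² × 150²) = 7.810; v² = 0.002704.
t = (7.810 − 0.40)/0.002704 = 2740 days (vs. the pure-advection estimate x/v = 2880 d).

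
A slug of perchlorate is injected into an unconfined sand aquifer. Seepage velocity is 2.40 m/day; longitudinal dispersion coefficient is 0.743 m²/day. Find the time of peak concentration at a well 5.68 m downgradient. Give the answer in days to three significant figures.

For the 1D instantaneous-source solution, setting ∂C/∂t = 0 at fixed x gives v²t² + 2Dt − x² = 0, so t = (√(D² + v²x²) − D)/v².
√(D² + v²x²) = √(0.743² + 2.40² × 5.68²) = 13.65; v² = 5.76.
t = (13.65 − 0.743)/5.76 = 2.24 days (vs. the pure-advection estimate x/v = 2.37 d).

2.24 days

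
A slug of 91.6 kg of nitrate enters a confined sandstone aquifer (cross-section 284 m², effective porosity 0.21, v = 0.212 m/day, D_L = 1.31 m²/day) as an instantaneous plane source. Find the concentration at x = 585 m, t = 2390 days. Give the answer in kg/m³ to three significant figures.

For an instantaneous plane source, C(x,t) = M/(n_e·A·√(4πDt)) · exp(−(x−vt)²/(4Dt)), with n_e·A the pore (flow) area.
Plume center vt = 0.212 × 2390 = 506.68 m, so the well at 585 m is 78.32 m downgradient of the peak.
√(4πDt) = 198.4 m, giving peak height M/(n_e·A·√(4πDt)) = 91.6/(0.21 × 284 × 198.4) = 0.007741 kg/m³.
(x−vt)²/(4Dt) = (78.32)²/(4 × 1.31 × 2390) = 0.4898; exp(−0.4898) = 0.6127.
C = 0.007741 × 0.6127 = 0.00474 kg/m³.

0.00474 kg/m³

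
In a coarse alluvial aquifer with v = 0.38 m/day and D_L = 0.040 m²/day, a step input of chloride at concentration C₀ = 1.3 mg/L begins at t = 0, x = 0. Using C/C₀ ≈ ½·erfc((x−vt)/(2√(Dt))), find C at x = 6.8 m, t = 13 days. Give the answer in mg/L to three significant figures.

For a continuous step input, C/C₀ ≈ ½·erfc((x−vt)/(2√(Dt))).
vt = 0.38 × 13 = 4.94 m and 2√(Dt) = 2√(0.040 × 13) = 1.442 m.
Argument (x−vt)/(2√(Dt)) = (6.8 − 4.94)/1.442 = 1.290; ½·erfc(1.290) = 0.03405.
C = 1.3 × 0.03405 = 0.0443 mg/L.

0.0443 mg/L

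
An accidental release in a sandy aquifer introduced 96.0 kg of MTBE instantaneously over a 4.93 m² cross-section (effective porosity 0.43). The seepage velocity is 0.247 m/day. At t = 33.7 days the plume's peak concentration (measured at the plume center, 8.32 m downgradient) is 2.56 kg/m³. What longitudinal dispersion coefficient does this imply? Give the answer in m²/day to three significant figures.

0.739 m²/day

At the plume center C_max = M/(n_e·A·√(4πDt)), so D = M²/(4πt·(n_e·A·C_max)²).
n_e·A·C_max = 0.43 × 4.93 × 2.56 = 5.427 kg/m.
D = 96.0²/(4π × 33.7 × 5.427²) = 0.739 m²/day.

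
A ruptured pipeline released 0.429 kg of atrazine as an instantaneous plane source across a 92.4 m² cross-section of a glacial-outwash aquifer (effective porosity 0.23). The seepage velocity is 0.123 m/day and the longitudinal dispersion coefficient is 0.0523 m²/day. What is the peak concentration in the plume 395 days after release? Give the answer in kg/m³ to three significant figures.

0.00125 kg/m³

The peak of an instantaneous 1D plume sits at x = vt; there the Gaussian factor is 1 and C_max = M/(n_e·A·√(4πDt)), where n_e·A is the pore area the mass is dissolved in.
√(4πDt) = √(4π × 0.0523 × 395) = 16.11 m, so C_max = 0.429/(0.23 × 92.4 × 16.11) = 0.00125 kg/m³.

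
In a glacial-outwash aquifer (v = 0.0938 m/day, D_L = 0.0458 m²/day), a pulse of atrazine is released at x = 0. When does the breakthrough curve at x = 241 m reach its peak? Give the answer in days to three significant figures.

For the 1D instantaneous-source solution, setting ∂C/∂t = 0 at fixed x gives v²t² + 2Dt − x² = 0, so t = (√(D² + v²x²) − D)/v².
√(D² + v²x²) = √(0.0458² + 0.0938² × 241²) = 22.61; v² = 0.00879844.
t = (22.61 − 0.0458)/0.00879844 = 2560 days (vs. the pure-advection estimate x/v = 2570 d).

2560 days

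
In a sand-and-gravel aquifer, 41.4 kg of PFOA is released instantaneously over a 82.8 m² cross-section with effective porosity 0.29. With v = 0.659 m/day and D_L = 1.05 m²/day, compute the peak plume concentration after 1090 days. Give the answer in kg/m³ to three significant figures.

The peak of an instantaneous 1D plume sits at x = vt; there the Gaussian factor is 1 and C_max = M/(n_e·A·√(4πDt)), where n_e·A is the pore area the mass is dissolved in.
√(4πDt) = √(4π × 1.05 × 1090) = 119.9 m, so C_max = 41.4/(0.29 × 82.8 × 119.9) = 0.0144 kg/m³.

0.0144 kg/m³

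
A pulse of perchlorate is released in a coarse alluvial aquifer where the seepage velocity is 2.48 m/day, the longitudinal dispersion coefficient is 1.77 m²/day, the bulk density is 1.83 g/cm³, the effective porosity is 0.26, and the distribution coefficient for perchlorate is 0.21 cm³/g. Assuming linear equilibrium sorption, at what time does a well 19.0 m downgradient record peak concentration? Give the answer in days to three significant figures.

18.3 days

Retardation factor R = 1 + ρ_b·K_d/n = 1 + 1.83 × 0.21/0.26 = 2.478.
Sorption retards both mechanisms: v_R = v/R = 1.001 m/day, D_R = D/R = 0.7143 m²/day.
Peak time from v_R²t² + 2D_R t − x² = 0: t = (√(D_R² + v_R²x²) − D_R)/v_R².
√(D_R² + v_R²x²) = √(0.7143² + 1.001² × 19.0²) = 19.03; v_R² = 1.002.
t = (19.03 − 0.7143)/1.002 = 18.3 days.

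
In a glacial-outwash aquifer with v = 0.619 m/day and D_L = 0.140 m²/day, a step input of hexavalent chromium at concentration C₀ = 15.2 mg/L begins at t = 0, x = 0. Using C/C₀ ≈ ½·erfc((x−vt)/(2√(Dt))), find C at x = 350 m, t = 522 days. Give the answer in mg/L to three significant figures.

0.199 mg/L

For a continuous step input, C/C₀ ≈ ½·erfc((x−vt)/(2√(Dt))).
vt = 0.619 × 522 = 323.118 m and 2√(Dt) = 2√(0.140 × 522) = 17.10 m.
Argument (x−vt)/(2√(Dt)) = (350 − 323.118)/17.10 = 1.572; ½·erfc(1.572) = 0.01310.
C = 15.2 × 0.01310 = 0.199 mg/L.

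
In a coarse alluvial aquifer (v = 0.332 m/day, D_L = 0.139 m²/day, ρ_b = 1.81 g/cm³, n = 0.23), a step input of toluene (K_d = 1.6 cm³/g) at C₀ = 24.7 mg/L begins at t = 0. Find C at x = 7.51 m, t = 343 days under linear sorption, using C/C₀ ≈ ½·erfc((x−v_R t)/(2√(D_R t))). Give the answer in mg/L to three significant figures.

15.5 mg/L

Retardation factor R = 1 + ρ_b·K_d/n = 1 + 1.81 × 1.6/0.23 = 13.59.
Sorption retards both mechanisms: v_R = v/R = 0.02443 m/day, D_R = D/R = 0.01023 m²/day.
v_R·t = 0.02443 × 343 = 8.37949 m; 2√(D_R t) = 3.746 m; argument = (7.51 − 8.37949)/3.746 = -0.2321.
C = C₀ × ½·erfc(-0.2321) = 24.7 × 0.6286 = 15.5 mg/L.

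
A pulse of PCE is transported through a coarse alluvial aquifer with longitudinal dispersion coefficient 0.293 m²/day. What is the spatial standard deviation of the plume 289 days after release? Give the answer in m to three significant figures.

13.0 m

Dispersive spreading gives a Gaussian with σ² = 2Dt; advection only shifts the center.
σ = √(2 × 0.293 × 289) = 13.0 m.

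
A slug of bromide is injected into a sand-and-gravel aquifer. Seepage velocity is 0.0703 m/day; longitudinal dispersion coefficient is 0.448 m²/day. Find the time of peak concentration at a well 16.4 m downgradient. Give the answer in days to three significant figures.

For the 1D instantaneous-source solution, setting ∂C/∂t = 0 at fixed x gives v²t² + 2Dt − x² = 0, so t = (√(D² + v²x²) − D)/v².
√(D² + v²x²) = √(0.448² + 0.0703² × 16.4²) = 1.237; v² = 0.00494209.
t = (1.237 − 0.448)/0.00494209 = 160 days (vs. the pure-advection estimate x/v = 233 d).

160 days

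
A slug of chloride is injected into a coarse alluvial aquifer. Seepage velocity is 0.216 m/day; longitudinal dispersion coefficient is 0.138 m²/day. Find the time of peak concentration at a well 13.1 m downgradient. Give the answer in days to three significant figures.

57.8 days

For the 1D instantaneous-source solution, setting ∂C/∂t = 0 at fixed x gives v²t² + 2Dt − x² = 0, so t = (√(D² + v²x²) − D)/v².
√(D² + v²x²) = √(0.138² + 0.216² × 13.1²) = 2.833; v² = 0.046656.
t = (2.833 − 0.138)/0.046656 = 57.8 days (vs. the pure-advection estimate x/v = 60.6 d).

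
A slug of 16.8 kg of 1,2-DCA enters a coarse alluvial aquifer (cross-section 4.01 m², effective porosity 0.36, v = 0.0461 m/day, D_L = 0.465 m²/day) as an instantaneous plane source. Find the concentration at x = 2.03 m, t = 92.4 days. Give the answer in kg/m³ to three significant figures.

For an instantaneous plane source, C(x,t) = M/(n_e·A·√(4πDt)) · exp(−(x−vt)²/(4Dt)), with n_e·A the pore (flow) area.
Plume center vt = 0.0461 × 92.4 = 4.25964 m, so the well at 2.03 m is 2.22964 m upgradient of the peak.
√(4πDt) = 23.24 m, giving peak height M/(n_e·A·√(4πDt)) = 16.8/(0.36 × 4.01 × 23.24) = 0.5008 kg/m³.
(x−vt)²/(4Dt) = (-2.22964)²/(4 × 0.465 × 92.4) = 0.02893; exp(−0.02893) = 0.9715.
C = 0.5008 × 0.9715 = 0.487 kg/m³.

0.487 kg/m³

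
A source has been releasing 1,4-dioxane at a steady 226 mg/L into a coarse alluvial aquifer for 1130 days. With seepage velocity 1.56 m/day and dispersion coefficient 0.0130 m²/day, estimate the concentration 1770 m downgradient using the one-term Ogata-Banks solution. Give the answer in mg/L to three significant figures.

20.8 mg/L

For a continuous step input, C/C₀ ≈ ½·erfc((x−vt)/(2√(Dt))).
vt = 1.56 × 1130 = 1762.8 m and 2√(Dt) = 2√(0.0130 × 1130) = 7.666 m.
Argument (x−vt)/(2√(Dt)) = (1770 − 1762.8)/7.666 = 0.9392; ½·erfc(0.9392) = 0.09205.
C = 226 × 0.09205 = 20.8 mg/L.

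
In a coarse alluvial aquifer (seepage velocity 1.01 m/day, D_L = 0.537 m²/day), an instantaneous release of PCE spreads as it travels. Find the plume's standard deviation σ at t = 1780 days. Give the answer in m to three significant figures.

Dispersive spreading gives a Gaussian with σ² = 2Dt; advection only shifts the center.
σ = √(2 × 0.537 × 1780) = 43.7 m.

43.7 m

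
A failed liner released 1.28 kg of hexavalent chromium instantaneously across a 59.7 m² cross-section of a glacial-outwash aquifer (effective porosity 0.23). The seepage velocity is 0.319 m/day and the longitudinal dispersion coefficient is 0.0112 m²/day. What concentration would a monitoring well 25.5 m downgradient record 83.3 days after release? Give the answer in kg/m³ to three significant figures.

0.0200 kg/m³

For an instantaneous plane source, C(x,t) = M/(n_e·A·√(4πDt)) · exp(−(x−vt)²/(4Dt)), with n_e·A the pore (flow) area.
Plume center vt = 0.319 × 83.3 = 26.5727 m, so the well at 25.5 m is 1.0727 m upgradient of the peak.
√(4πDt) = 3.424 m, giving peak height M/(n_e·A·√(4πDt)) = 1.28/(0.23 × 59.7 × 3.424) = 0.02723 kg/m³.
(x−vt)²/(4Dt) = (-1.0727)²/(4 × 0.0112 × 83.3) = 0.3083; exp(−0.3083) = 0.7347.
C = 0.02723 × 0.7347 = 0.0200 kg/m³.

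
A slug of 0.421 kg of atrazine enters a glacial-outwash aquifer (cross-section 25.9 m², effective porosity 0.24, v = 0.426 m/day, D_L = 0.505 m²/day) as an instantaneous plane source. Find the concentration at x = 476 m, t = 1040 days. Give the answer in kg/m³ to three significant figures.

For an instantaneous plane source, C(x,t) = M/(n_e·A·√(4πDt)) · exp(−(x−vt)²/(4Dt)), with n_e·A the pore (flow) area.
Plume center vt = 0.426 × 1040 = 443.04 m, so the well at 476 m is 32.96 m downgradient of the peak.
√(4πDt) = 81.24 m, giving peak height M/(n_e·A·√(4πDt)) = 0.421/(0.24 × 25.9 × 81.24) = 0.0008337 kg/m³.
(x−vt)²/(4Dt) = (32.96)²/(4 × 0.505 × 1040) = 0.5171; exp(−0.5171) = 0.5962.
C = 0.0008337 × 0.5962 = 0.000497 kg/m³.

0.000497 kg/m³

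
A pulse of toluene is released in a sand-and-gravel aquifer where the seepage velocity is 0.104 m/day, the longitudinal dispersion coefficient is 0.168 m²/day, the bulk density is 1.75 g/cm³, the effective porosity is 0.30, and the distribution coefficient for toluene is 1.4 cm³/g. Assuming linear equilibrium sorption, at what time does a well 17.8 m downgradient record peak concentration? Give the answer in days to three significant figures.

Retardation factor R = 1 + ρ_b·K_d/n = 1 + 1.75 × 1.4/0.30 = 9.167.
Sorption retards both mechanisms: v_R = v/R = 0.01135 m/day, D_R = D/R = 0.01833 m²/day.
Peak time from v_R²t² + 2D_R t − x² = 0: t = (√(D_R² + v_R²x²) − D_R)/v_R².
√(D_R² + v_R²x²) = √(0.01833² + 0.01135² × 17.8²) = 0.2029; v_R² = 0.0001288.
t = (0.2029 − 0.01833)/0.0001288 = 1430 days.

1430 days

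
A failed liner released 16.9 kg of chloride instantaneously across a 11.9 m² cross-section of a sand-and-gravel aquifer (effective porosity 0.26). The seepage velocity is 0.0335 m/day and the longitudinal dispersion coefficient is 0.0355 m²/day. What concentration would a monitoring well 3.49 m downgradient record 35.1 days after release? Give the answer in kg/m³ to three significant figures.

0.471 kg/m³

For an instantaneous plane source, C(x,t) = M/(n_e·A·√(4πDt)) · exp(−(x−vt)²/(4Dt)), with n_e·A the pore (flow) area.
Plume center vt = 0.0335 × 35.1 = 1.17585 m, so the well at 3.49 m is 2.31415 m downgradient of the peak.
√(4πDt) = 3.957 m, giving peak height M/(n_e·A·√(4πDt)) = 16.9/(0.26 × 11.9 × 3.957) = 1.380 kg/m³.
(x−vt)²/(4Dt) = (2.31415)²/(4 × 0.0355 × 35.1) = 1.074; exp(−1.074) = 0.3416.
C = 1.380 × 0.3416 = 0.471 kg/m³.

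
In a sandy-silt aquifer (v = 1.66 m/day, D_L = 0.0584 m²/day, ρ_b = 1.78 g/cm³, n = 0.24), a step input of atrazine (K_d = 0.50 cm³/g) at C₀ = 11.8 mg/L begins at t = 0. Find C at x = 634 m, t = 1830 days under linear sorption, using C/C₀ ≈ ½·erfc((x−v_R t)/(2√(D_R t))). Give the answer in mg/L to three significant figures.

11.2 mg/L

Retardation factor R = 1 + ρ_b·K_d/n = 1 + 1.78 × 0.50/0.24 = 4.708.
Sorption retards both mechanisms: v_R = v/R = 0.3526 m/day, D_R = D/R = 0.01240 m²/day.
v_R·t = 0.3526 × 1830 = 645.258 m; 2√(D_R t) = 9.527 m; argument = (634 − 645.258)/9.527 = -1.182.
C = C₀ × ½·erfc(-1.182) = 11.8 × 0.9527 = 11.2 mg/L.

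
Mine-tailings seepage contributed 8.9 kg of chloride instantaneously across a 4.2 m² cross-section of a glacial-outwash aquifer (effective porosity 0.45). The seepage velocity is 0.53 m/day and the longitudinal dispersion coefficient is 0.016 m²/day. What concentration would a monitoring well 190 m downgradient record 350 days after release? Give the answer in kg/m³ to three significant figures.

0.227 kg/m³

For an instantaneous plane source, C(x,t) = M/(n_e·A·√(4πDt)) · exp(−(x−vt)²/(4Dt)), with n_e·A the pore (flow) area.
Plume center vt = 0.53 × 350 = 185.5 m, so the well at 190 m is 4.5 m downgradient of the peak.
√(4πDt) = 8.389 m, giving peak height M/(n_e·A·√(4πDt)) = 8.9/(0.45 × 4.2 × 8.389) = 0.5613 kg/m³.
(x−vt)²/(4Dt) = (4.5)²/(4 × 0.016 × 350) = 0.9040; exp(−0.9040) = 0.4049.
C = 0.5613 × 0.4049 = 0.227 kg/m³.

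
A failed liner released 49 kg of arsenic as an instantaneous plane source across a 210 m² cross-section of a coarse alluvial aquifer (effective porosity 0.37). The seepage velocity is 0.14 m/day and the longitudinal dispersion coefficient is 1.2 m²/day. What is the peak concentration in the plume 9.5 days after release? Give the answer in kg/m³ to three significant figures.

0.0527 kg/m³

The peak of an instantaneous 1D plume sits at x = vt; there the Gaussian factor is 1 and C_max = M/(n_e·A·√(4πDt)), where n_e·A is the pore area the mass is dissolved in.
√(4πDt) = √(4π × 1.2 × 9.5) = 11.97 m, so C_max = 49/(0.37 × 210 × 11.97) = 0.0527 kg/m³.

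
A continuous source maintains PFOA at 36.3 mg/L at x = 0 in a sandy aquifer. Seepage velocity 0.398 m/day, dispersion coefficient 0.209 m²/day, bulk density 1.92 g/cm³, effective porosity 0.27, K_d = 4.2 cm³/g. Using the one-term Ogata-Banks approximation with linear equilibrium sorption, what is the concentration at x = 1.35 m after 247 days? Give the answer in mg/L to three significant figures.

Retardation factor R = 1 + ρ_b·K_d/n = 1 + 1.92 × 4.2/0.27 = 30.87.
Sorption retards both mechanisms: v_R = v/R = 0.01289 m/day, D_R = D/R = 0.006770 m²/day.
v_R·t = 0.01289 × 247 = 3.18383 m; 2√(D_R t) = 2.586 m; argument = (1.35 − 3.18383)/2.586 = -0.7091.
C = C₀ × ½·erfc(-0.7091) = 36.3 × 0.8420 = 30.6 mg/L.

30.6 mg/L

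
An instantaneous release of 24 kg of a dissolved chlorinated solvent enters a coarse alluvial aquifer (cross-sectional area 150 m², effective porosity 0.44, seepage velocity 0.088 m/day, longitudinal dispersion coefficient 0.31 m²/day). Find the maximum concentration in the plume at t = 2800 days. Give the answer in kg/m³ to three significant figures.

The peak of an instantaneous 1D plume sits at x = vt; there the Gaussian factor is 1 and C_max = M/(n_e·A·√(4πDt)), where n_e·A is the pore area the mass is dissolved in.
√(4πDt) = √(4π × 0.31 × 2800) = 104.4 m, so C_max = 24/(0.44 × 150 × 104.4) = 0.00348 kg/m³.

0.00348 kg/m³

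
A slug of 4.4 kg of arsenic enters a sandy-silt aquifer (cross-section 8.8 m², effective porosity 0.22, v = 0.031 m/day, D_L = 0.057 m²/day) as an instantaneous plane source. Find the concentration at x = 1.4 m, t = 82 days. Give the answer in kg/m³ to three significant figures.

For an instantaneous plane source, C(x,t) = M/(n_e·A·√(4πDt)) · exp(−(x−vt)²/(4Dt)), with n_e·A the pore (flow) area.
Plume center vt = 0.031 × 82 = 2.542 m, so the well at 1.4 m is 1.142 m upgradient of the peak.
√(4πDt) = 7.664 m, giving peak height M/(n_e·A·√(4πDt)) = 4.4/(0.22 × 8.8 × 7.664) = 0.2965 kg/m³.
(x−vt)²/(4Dt) = (-1.142)²/(4 × 0.057 × 82) = 0.06976; exp(−0.06976) = 0.9326.
C = 0.2965 × 0.9326 = 0.277 kg/m³.

0.277 kg/m³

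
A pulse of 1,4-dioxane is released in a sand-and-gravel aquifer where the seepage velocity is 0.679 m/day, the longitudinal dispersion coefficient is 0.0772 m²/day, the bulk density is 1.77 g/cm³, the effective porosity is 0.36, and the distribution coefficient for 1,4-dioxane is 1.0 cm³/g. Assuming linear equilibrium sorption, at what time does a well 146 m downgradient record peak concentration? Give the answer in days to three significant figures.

Retardation factor R = 1 + ρ_b·K_d/n = 1 + 1.77 × 1.0/0.36 = 5.917.
Sorption retards both mechanisms: v_R = v/R = 0.1148 m/day, D_R = D/R = 0.01305 m²/day.
Peak time from v_R²t² + 2D_R t − x² = 0: t = (√(D_R² + v_R²x²) − D_R)/v_R².
√(D_R² + v_R²x²) = √(0.01305² + 0.1148² × 146²) = 16.76; v_R² = 0.01318.
t = (16.76 − 0.01305)/0.01318 = 1270 days.

1270 days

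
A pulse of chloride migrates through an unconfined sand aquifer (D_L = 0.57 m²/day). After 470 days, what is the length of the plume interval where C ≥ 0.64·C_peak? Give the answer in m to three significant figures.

43.7 m

The plume is Gaussian with σ = √(2Dt) = √(2 × 0.57 × 470) = 23.15 m.
C/C_peak = exp(−Δx²/(2σ²)) = 0.64 ⇒ Δx = σ·√(−2 ln 0.64) = 23.15 × 0.9448 = 21.87 m.
Width = 2Δx = 43.7 m.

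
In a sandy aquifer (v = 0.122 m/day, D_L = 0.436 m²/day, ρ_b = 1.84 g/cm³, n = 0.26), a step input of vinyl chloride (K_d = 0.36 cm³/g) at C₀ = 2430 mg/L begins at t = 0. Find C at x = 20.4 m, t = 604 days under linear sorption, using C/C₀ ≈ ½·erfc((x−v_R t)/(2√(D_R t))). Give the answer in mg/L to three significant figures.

Retardation factor R = 1 + ρ_b·K_d/n = 1 + 1.84 × 0.36/0.26 = 3.548.
Sorption retards both mechanisms: v_R = v/R = 0.03439 m/day, D_R = D/R = 0.1229 m²/day.
v_R·t = 0.03439 × 604 = 20.77156 m; 2√(D_R t) = 17.23 m; argument = (20.4 − 20.77156)/17.23 = -0.02156.
C = C₀ × ½·erfc(-0.02156) = 2430 × 0.5122 = 1240 mg/L.

1240 mg/L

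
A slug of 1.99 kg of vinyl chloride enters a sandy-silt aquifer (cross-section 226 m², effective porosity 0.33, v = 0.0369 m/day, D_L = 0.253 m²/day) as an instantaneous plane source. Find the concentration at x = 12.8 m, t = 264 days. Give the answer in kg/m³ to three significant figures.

0.000889 kg/m³

For an instantaneous plane source, C(x,t) = M/(n_e·A·√(4πDt)) · exp(−(x−vt)²/(4Dt)), with n_e·A the pore (flow) area.
Plume center vt = 0.0369 × 264 = 9.7416 m, so the well at 12.8 m is 3.0584 m downgradient of the peak.
√(4πDt) = 28.97 m, giving peak height M/(n_e·A·√(4πDt)) = 1.99/(0.33 × 226 × 28.97) = 0.0009210 kg/m³.
(x−vt)²/(4Dt) = (3.0584)²/(4 × 0.253 × 264) = 0.03501; exp(−0.03501) = 0.9656.
C = 0.0009210 × 0.9656 = 0.000889 kg/m³.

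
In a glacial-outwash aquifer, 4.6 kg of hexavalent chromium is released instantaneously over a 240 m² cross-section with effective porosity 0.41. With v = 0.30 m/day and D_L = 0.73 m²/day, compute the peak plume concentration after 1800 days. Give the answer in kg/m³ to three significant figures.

The peak of an instantaneous 1D plume sits at x = vt; there the Gaussian factor is 1 and C_max = M/(n_e·A·√(4πDt)), where n_e·A is the pore area the mass is dissolved in.
√(4πDt) = √(4π × 0.73 × 1800) = 128.5 m, so C_max = 4.6/(0.41 × 240 × 128.5) = 0.000364 kg/m³.

0.000364 kg/m³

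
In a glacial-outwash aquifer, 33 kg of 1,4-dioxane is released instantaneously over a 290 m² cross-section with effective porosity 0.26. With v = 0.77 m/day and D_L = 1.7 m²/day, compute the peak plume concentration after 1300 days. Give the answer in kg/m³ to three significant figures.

0.00263 kg/m³

The peak of an instantaneous 1D plume sits at x = vt; there the Gaussian factor is 1 and C_max = M/(n_e·A·√(4πDt)), where n_e·A is the pore area the mass is dissolved in.
√(4πDt) = √(4π × 1.7 × 1300) = 166.6 m, so C_max = 33/(0.26 × 290 × 166.6) = 0.00263 kg/m³.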